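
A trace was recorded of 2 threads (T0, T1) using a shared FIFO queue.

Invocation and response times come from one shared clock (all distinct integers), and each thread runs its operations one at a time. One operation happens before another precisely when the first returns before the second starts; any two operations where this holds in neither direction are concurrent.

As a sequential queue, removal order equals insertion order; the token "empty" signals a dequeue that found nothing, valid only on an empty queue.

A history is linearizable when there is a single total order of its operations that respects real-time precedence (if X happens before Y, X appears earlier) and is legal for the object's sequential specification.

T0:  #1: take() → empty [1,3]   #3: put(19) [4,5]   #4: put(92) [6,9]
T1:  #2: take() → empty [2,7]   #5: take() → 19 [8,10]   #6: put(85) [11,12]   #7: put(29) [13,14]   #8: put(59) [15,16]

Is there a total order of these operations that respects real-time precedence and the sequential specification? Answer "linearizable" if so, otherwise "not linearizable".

witness order: #1, #2, #3, #4, #5, #6, #7, #8
1. #1 take() → empty, leaving queue <>
2. #2 take() → empty, leaving queue <>
3. #3 put(19), leaving queue <19>
4. #4 put(92), leaving queue <19,92>
5. #5 take() → 19, leaving queue <92>
6. #6 put(85), leaving queue <92,85>
7. #7 put(29), leaving queue <92,85,29>
8. #8 put(59), leaving queue <92,85,29,59>

linearizable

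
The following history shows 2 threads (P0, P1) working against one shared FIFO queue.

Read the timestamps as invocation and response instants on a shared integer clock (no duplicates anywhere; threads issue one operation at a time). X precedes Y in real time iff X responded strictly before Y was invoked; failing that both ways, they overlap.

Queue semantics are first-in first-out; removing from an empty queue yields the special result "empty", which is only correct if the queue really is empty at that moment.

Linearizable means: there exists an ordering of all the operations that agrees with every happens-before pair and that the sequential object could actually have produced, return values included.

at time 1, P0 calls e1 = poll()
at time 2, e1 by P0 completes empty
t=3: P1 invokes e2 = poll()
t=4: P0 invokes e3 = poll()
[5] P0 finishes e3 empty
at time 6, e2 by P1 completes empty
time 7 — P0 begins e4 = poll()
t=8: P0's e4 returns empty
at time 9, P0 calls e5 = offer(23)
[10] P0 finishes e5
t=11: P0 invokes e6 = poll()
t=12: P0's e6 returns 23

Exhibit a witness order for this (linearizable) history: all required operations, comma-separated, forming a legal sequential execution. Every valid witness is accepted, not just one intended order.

step 1: e1 poll() → empty — queue <>
step 2: e2 poll() → empty — queue <>
step 3: e3 poll() → empty — queue <>
step 4: e4 poll() → empty — queue <>
step 5: e5 offer(23) — queue <23>
step 6: e6 poll() → 23 — queue <>

e1, e2, e3, e4, e5, e6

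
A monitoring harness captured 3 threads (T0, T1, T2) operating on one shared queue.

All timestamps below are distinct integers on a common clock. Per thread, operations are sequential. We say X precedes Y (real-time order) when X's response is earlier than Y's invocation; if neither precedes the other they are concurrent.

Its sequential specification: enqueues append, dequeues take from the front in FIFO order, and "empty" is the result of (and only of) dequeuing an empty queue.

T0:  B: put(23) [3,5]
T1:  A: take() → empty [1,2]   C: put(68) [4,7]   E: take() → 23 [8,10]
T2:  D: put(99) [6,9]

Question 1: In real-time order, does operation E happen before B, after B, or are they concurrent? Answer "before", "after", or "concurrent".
E spans [8,10], B spans [3,5]
resp(B)=5 < inv(E)=8

after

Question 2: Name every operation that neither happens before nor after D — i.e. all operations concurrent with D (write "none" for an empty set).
concurrent with D ([6,9]): every op whose interval crosses 6..9
A [1,2]: before
B [3,5]: before
C [4,7]: concurrent
E [8,10]: concurrent

C, E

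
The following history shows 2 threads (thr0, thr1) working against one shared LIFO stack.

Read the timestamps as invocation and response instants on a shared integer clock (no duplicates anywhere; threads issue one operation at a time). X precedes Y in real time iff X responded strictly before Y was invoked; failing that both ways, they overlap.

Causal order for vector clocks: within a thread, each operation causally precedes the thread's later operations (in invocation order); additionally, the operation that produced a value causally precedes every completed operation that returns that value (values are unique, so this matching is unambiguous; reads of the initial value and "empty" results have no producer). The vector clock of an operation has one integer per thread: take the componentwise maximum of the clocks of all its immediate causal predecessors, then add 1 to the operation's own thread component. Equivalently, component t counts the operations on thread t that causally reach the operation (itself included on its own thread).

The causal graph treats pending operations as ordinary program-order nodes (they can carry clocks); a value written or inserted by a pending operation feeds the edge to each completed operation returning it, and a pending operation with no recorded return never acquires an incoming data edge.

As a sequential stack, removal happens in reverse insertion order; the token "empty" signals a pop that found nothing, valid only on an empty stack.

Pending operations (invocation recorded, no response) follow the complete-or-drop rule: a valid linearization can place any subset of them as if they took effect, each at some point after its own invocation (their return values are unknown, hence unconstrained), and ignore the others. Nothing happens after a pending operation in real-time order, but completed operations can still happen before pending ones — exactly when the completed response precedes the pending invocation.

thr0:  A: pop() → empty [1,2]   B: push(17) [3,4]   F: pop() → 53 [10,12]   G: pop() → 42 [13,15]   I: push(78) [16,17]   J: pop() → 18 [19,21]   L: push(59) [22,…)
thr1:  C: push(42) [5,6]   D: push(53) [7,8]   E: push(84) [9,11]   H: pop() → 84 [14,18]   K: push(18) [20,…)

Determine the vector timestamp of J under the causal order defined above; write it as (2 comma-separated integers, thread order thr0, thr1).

(6, 5)

invoked at 5, C has no predecessors; its own thr1 bump gives (0, 1)
invoked at 1, A has no predecessors; its own thr0 bump gives (1, 0)
from VC(C)=(0, 1), D (invoked 7) maxes components and bumps thr1 → (0, 2)
from VC(A)=(1, 0), B (invoked 3) maxes components and bumps thr0 → (2, 0)
from VC(D)=(0, 2), E (invoked 9) maxes components and bumps thr1 → (0, 3)
from VC(E)=(0, 3), H (invoked 14) maxes components and bumps thr1 → (0, 4)
from VC(H)=(0, 4), K (invoked 20) maxes components and bumps thr1 → (0, 5)
from VC(B)=(2, 0), VC(D)=(0, 2), F (invoked 10) maxes components and bumps thr0 → (3, 2)
from VC(C)=(0, 1), VC(F)=(3, 2), G (invoked 13) maxes components and bumps thr0 → (4, 2)
from VC(G)=(4, 2), I (invoked 16) maxes components and bumps thr0 → (5, 2)
from VC(I)=(5, 2), VC(K)=(0, 5), J (invoked 19) maxes components and bumps thr0 → (6, 5)
from VC(J)=(6, 5), L (invoked 22) maxes components and bumps thr0 → (7, 5)
target: VC(J) = (6, 5)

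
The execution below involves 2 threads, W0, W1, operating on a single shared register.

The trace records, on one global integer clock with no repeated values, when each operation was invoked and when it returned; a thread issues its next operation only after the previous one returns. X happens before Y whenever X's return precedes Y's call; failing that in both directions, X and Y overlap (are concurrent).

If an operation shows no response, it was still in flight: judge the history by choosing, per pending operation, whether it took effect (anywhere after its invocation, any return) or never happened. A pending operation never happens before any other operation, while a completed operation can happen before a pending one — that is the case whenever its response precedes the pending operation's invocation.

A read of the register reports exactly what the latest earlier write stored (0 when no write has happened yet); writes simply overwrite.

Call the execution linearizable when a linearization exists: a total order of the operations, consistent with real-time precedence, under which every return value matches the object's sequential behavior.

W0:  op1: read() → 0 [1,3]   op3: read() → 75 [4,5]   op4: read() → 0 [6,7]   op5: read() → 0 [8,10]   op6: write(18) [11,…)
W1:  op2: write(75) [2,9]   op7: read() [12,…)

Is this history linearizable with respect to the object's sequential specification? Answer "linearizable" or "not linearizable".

prefix check: 1..6 passes, 1..7 fails once op4's time-7 response joins
the sole real-time-consistent order of 3 completed operations fails the register replay
no escape via the 1 pending operation (op2): every completion choice fails
for example op1, op3, op4 (pending dropped) fails at step 2: op3 read() → 75 is not legal there

not linearizable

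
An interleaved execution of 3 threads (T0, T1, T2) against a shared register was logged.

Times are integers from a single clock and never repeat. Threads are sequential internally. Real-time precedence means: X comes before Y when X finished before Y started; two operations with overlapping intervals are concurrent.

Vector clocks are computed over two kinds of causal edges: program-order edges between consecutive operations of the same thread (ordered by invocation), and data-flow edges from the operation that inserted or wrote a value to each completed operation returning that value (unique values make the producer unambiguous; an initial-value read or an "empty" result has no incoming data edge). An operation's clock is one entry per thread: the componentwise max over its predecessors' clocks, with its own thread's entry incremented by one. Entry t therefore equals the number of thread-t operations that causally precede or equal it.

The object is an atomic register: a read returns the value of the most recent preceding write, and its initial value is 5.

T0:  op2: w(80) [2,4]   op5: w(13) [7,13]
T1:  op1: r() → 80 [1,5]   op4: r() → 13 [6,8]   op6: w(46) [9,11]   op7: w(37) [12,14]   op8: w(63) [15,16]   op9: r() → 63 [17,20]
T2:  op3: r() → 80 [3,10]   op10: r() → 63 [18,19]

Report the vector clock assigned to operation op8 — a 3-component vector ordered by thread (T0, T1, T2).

(2, 5, 0)

op2 (invocation 2): nothing precedes it; T0's component alone gives (1, 0, 0)
VC(op3, invoked at 3): max of VC(op2)=(1, 0, 0), then +1 on thread T2 → (1, 0, 1)
VC(op1, invoked at 1): max of VC(op2)=(1, 0, 0), then +1 on thread T1 → (1, 1, 0)
VC(op5, invoked at 7): max of VC(op2)=(1, 0, 0), then +1 on thread T0 → (2, 0, 0)
VC(op4, invoked at 6): max of VC(op1)=(1, 1, 0), VC(op5)=(2, 0, 0), then +1 on thread T1 → (2, 2, 0)
VC(op6, invoked at 9): max of VC(op4)=(2, 2, 0), then +1 on thread T1 → (2, 3, 0)
VC(op7, invoked at 12): max of VC(op6)=(2, 3, 0), then +1 on thread T1 → (2, 4, 0)
VC(op8, invoked at 15): max of VC(op7)=(2, 4, 0), then +1 on thread T1 → (2, 5, 0)
VC(op9, invoked at 17): max of VC(op8)=(2, 5, 0), then +1 on thread T1 → (2, 6, 0)
VC(op10, invoked at 18): max of VC(op3)=(1, 0, 1), VC(op8)=(2, 5, 0), then +1 on thread T2 → (2, 5, 2)
target: VC(op8) = (2, 5, 0)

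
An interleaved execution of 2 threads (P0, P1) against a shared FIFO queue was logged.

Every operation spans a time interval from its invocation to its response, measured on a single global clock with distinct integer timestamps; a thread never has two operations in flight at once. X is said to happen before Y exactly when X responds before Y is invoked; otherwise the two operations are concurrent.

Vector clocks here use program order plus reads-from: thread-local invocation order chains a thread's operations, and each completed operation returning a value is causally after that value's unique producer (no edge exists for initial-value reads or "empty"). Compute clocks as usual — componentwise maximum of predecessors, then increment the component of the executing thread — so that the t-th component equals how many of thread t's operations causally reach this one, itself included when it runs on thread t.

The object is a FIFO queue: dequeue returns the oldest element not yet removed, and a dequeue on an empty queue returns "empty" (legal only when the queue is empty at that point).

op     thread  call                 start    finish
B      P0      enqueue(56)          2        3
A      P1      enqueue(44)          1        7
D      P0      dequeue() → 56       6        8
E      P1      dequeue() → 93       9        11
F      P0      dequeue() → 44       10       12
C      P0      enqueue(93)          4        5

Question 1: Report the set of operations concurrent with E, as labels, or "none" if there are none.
overlap test against E [9,11]: concurrent iff the interval meets 9..11
A [1,7]: before
B [2,3]: before
C [4,5]: before
D [6,8]: before
F [10,12]: concurrent

F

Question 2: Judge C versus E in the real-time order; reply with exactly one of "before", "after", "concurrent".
C spans [4,5], E spans [9,11]
resp(C)=5 < inv(E)=9

before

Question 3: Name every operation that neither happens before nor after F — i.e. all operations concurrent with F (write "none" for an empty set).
concurrent with F ([10,12]): every op whose interval crosses 10..12
A [1,7]: before
B [2,3]: before
C [4,5]: before
D [6,8]: before
E [9,11]: concurrent

E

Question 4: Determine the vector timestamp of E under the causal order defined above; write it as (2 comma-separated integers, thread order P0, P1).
A (invocation 1): nothing precedes it; P1's component alone gives (0, 1)
B (invocation 2): nothing precedes it; P0's component alone gives (1, 0)
C (invocation 4): componentwise max over VC(B)=(1, 0), +1 at P0, giving (2, 0)
D (invocation 6): componentwise max over VC(B)=(1, 0), VC(C)=(2, 0), +1 at P0, giving (3, 0)
E (invocation 9): componentwise max over VC(A)=(0, 1), VC(C)=(2, 0), +1 at P1, giving (2, 2)
F (invocation 10): componentwise max over VC(A)=(0, 1), VC(D)=(3, 0), +1 at P0, giving (4, 1)
target: VC(E) = (2, 2)

(2, 2)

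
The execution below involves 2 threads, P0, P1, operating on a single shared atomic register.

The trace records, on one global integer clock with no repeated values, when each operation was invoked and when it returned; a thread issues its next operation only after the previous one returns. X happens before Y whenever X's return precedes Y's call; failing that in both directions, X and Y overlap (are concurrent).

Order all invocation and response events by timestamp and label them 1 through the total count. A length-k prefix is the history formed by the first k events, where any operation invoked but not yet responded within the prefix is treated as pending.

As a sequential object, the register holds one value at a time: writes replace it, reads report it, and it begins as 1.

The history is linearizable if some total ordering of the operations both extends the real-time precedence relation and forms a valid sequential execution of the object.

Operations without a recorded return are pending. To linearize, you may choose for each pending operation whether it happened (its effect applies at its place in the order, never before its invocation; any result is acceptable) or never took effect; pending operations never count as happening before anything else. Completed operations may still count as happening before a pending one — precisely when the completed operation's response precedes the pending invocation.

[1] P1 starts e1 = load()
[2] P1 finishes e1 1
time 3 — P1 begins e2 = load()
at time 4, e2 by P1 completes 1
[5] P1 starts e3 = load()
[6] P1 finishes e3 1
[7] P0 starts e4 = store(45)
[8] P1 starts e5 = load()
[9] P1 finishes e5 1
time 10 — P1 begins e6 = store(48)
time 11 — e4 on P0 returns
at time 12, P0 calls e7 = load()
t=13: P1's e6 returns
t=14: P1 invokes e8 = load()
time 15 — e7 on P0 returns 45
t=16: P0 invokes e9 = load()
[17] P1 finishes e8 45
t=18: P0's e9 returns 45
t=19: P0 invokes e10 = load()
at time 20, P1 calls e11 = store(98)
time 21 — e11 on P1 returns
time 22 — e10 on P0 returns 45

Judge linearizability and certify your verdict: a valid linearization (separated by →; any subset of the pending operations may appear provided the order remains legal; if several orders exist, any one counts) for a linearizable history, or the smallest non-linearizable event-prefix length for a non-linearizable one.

after step 1 (e1 load() → 1): value 1
after step 2 (e2 load() → 1): value 1
after step 3 (e3 load() → 1): value 1
after step 4 (e5 load() → 1): value 1
after step 5 (e6 store(48)): value 48
after step 6 (e4 store(45)): value 45
after step 7 (e7 load() → 45): value 45
after step 8 (e8 load() → 45): value 45
after step 9 (e9 load() → 45): value 45
after step 10 (e10 load() → 45): value 45
after step 11 (e11 store(98)): value 98

linearizable — witness: e1 → e2 → e3 → e5 → e6 → e4 → e7 → e8 → e9 → e10 → e11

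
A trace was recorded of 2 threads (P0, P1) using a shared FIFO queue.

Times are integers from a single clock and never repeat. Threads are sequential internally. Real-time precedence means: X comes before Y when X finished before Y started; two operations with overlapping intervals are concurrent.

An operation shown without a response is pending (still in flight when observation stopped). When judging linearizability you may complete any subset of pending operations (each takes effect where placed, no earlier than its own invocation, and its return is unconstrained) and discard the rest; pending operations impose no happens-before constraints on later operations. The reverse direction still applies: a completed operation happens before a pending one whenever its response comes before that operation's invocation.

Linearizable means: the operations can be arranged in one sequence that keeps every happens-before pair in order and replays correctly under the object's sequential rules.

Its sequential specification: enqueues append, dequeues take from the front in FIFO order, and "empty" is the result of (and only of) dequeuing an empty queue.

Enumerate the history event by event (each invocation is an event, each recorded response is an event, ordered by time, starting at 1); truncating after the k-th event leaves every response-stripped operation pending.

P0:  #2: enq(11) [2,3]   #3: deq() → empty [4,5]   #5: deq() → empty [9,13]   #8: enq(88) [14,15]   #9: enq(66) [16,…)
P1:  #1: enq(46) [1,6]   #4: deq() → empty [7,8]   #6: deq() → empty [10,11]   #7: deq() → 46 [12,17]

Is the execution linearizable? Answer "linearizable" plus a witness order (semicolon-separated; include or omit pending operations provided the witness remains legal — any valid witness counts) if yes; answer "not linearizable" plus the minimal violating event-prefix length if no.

not linearizable — minimal violating prefix: 5 events

through event 4 a valid linearization exists; event 5 (#3 responding at time 5) ends that
the sole real-time-consistent order of 2 completed operations fails the FIFO queue replay
including or dropping the 1 pending operation (#1) in any combination fails
e.g. #2, #3 (pending dropped): illegal at step 2, since #3 deq() → empty cannot apply there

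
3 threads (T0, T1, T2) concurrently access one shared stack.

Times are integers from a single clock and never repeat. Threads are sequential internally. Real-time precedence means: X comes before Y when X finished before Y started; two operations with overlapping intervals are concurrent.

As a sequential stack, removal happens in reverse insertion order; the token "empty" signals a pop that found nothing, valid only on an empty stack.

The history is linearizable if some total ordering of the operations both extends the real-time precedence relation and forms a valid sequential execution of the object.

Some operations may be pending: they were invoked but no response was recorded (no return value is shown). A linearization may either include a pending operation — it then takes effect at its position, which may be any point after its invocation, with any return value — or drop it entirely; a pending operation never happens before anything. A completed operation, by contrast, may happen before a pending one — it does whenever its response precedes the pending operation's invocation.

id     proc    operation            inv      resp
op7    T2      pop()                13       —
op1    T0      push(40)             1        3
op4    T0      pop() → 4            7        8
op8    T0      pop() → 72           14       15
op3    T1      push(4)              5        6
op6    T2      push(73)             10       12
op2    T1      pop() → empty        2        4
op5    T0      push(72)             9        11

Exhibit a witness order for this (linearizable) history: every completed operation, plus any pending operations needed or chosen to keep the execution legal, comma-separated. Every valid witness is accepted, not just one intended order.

after step 1 (op2 pop() → empty): stack <>
after step 2 (op1 push(40)): stack <40>
after step 3 (op3 push(4)): stack <40,4>
after step 4 (op4 pop() → 4): stack <40>
after step 5 (op5 push(72)): stack <40,72>
after step 6 (op6 push(73)): stack <40,72,73>
after step 7 (op7 pop() (pending, included)): stack <40,72>
after step 8 (op8 pop() → 72): stack <40>

op2, op1, op3, op4, op5, op6, op7, op8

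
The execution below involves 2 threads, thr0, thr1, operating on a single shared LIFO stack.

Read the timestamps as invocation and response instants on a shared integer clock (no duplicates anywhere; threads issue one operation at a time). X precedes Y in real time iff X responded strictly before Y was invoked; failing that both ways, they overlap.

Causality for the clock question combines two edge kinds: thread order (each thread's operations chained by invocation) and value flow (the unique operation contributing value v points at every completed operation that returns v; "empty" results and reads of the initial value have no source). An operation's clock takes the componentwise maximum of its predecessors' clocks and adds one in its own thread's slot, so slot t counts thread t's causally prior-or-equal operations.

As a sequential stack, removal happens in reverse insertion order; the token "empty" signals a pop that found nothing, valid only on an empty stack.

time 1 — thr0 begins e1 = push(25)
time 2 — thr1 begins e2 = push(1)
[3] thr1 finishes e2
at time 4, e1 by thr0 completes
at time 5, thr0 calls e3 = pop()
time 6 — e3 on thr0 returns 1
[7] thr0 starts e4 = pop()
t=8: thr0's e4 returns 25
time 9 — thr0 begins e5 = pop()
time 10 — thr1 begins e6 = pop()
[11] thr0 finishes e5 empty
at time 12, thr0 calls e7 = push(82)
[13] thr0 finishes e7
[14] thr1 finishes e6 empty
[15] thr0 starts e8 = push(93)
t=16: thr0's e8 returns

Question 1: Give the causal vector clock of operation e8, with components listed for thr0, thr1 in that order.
Answer: (6, 1)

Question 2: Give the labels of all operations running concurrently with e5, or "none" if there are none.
Answer: e6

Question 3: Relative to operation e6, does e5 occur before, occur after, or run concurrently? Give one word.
Answer: concurrent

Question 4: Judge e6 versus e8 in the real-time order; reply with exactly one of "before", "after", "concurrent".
Answer: before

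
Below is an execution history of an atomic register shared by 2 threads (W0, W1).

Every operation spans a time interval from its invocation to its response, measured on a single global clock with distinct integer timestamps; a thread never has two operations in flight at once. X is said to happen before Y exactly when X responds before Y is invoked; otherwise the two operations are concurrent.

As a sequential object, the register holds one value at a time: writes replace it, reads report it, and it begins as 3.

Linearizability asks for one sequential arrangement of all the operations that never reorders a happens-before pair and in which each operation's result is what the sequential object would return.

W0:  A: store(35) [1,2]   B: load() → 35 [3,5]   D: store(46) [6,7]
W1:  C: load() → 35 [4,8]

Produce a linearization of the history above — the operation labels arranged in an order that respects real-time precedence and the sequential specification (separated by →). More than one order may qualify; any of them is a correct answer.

step 1: A store(35) — value 35
step 2: B load() → 35 — value 35
step 3: C load() → 35 — value 35
step 4: D store(46) — value 46

A → B → C → D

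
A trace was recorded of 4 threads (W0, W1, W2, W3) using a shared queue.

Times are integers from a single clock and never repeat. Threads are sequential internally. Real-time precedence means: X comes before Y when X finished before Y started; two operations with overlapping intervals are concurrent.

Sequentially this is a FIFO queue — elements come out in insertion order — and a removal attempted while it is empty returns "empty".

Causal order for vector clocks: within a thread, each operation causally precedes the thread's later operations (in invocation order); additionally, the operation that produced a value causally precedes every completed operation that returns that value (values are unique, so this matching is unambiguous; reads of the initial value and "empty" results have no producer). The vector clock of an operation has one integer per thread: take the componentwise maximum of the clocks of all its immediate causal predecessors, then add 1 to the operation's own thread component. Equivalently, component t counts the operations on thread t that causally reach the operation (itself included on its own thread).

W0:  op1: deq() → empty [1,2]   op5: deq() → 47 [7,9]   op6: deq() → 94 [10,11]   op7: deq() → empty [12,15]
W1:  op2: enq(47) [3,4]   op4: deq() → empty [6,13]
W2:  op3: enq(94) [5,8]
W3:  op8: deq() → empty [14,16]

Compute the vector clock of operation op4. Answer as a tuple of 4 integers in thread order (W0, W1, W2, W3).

(0, 2, 0, 0)

no predecessors for op8 (invoked 14): W3 increments from zero → (0, 0, 0, 1)
no predecessors for op3 (invoked 5): W2 increments from zero → (0, 0, 1, 0)
no predecessors for op2 (invoked 3): W1 increments from zero → (0, 1, 0, 0)
no predecessors for op1 (invoked 1): W0 increments from zero → (1, 0, 0, 0)
from VC(op2)=(0, 1, 0, 0), op4 (invoked 6) maxes components and bumps W1 → (0, 2, 0, 0)
from VC(op1)=(1, 0, 0, 0), VC(op2)=(0, 1, 0, 0), op5 (invoked 7) maxes components and bumps W0 → (2, 1, 0, 0)
from VC(op3)=(0, 0, 1, 0), VC(op5)=(2, 1, 0, 0), op6 (invoked 10) maxes components and bumps W0 → (3, 1, 1, 0)
from VC(op6)=(3, 1, 1, 0), op7 (invoked 12) maxes components and bumps W0 → (4, 1, 1, 0)
target: VC(op4) = (0, 2, 0, 0)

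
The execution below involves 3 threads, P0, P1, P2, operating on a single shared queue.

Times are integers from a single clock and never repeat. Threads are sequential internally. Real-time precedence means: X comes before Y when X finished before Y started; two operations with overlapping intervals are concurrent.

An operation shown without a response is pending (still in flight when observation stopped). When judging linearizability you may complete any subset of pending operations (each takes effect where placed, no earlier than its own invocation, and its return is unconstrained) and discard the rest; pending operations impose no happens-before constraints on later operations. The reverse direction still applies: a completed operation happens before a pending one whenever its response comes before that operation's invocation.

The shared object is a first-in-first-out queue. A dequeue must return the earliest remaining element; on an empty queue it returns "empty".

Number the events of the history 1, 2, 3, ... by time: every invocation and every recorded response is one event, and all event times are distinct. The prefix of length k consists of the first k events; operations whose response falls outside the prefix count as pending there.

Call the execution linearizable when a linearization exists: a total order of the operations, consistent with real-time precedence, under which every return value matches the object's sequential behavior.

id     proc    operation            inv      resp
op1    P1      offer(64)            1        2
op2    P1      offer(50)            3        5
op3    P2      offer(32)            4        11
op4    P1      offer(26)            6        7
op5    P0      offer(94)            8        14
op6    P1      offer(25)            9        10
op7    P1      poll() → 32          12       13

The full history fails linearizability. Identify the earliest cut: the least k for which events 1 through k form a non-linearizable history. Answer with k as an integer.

one valid order for events 1..12 is op1, op2, op3, op4, op5, op6:
after step 1 (op1 offer(64)): queue <64>
after step 2 (op2 offer(50)): queue <64,50>
after step 3 (op3 offer(32)): queue <64,50,32>
after step 4 (op4 offer(26)): queue <64,50,32,26>
after step 5 (op5 offer(94) (pending, included)): queue <64,50,32,26,94>
after step 6 (op6 offer(25)): queue <64,50,32,26,94,25>
once event 13 joins (op7's response, time 13), exhaustive search finds no witness
including or dropping the 1 pending operation (op5) in any combination fails
sample order op1, op2, op3, op4, op6, op7 (pending dropped) stalls at step 6 — op7 poll() → 32 has no legal effect
sample order op1, op2, op4, op3, op6, op7 (pending dropped) stalls at step 6 — op7 poll() → 32 has no legal effect

13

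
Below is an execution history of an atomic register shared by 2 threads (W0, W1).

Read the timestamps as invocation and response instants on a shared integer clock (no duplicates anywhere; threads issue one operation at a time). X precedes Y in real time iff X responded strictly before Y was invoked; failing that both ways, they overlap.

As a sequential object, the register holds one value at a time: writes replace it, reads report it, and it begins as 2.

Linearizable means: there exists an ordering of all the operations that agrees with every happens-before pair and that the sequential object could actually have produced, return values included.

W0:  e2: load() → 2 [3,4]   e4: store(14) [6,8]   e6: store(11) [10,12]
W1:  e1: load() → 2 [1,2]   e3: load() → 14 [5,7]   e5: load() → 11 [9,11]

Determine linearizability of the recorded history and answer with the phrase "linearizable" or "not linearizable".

linearizable

witness order: e1, e2, e4, e3, e6, e5
1. e1 load() → 2, leaving value 2
2. e2 load() → 2, leaving value 2
3. e4 store(14), leaving value 14
4. e3 load() → 14, leaving value 14
5. e6 store(11), leaving value 11
6. e5 load() → 11, leaving value 11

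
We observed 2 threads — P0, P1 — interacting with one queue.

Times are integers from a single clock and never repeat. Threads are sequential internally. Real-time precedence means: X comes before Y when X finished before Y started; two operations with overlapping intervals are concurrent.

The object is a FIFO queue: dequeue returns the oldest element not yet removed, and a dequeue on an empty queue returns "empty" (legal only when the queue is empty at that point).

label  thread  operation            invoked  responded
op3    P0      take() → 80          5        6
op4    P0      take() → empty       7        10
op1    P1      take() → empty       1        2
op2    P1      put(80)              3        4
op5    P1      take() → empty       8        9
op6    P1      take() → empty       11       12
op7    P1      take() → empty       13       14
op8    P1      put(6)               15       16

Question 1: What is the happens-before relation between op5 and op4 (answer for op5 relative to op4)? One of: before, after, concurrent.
Answer: concurrent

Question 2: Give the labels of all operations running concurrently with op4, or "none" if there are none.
Answer: op5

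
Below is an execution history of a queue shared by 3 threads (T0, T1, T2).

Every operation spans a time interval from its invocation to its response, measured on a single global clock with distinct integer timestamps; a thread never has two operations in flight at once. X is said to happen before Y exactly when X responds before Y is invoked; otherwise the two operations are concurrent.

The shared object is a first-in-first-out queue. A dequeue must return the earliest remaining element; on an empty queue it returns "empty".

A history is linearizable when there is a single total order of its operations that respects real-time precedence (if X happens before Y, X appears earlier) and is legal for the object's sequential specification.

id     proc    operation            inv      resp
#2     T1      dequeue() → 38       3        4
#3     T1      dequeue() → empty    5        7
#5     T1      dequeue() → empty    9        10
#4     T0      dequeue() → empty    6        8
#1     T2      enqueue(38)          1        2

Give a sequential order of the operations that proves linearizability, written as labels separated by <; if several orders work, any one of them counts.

#1 < #2 < #3 < #4 < #5

after step 1 (#1 enqueue(38)): queue <38>
after step 2 (#2 dequeue() → 38): queue <>
after step 3 (#3 dequeue() → empty): queue <>
after step 4 (#4 dequeue() → empty): queue <>
after step 5 (#5 dequeue() → empty): queue <>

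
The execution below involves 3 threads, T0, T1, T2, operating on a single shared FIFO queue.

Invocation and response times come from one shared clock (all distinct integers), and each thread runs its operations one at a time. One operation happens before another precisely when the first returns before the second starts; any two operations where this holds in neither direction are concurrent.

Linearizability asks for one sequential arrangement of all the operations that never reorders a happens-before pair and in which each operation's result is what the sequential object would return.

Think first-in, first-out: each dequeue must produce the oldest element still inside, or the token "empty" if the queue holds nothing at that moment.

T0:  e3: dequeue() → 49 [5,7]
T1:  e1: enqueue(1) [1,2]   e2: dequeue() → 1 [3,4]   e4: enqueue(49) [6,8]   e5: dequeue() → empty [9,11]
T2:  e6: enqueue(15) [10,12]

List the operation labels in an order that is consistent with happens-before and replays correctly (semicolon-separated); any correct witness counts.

e1; e2; e4; e3; e5; e6

1. e1 enqueue(1), leaving queue <1>
2. e2 dequeue() → 1, leaving queue <>
3. e4 enqueue(49), leaving queue <49>
4. e3 dequeue() → 49, leaving queue <>
5. e5 dequeue() → empty, leaving queue <>
6. e6 enqueue(15), leaving queue <15>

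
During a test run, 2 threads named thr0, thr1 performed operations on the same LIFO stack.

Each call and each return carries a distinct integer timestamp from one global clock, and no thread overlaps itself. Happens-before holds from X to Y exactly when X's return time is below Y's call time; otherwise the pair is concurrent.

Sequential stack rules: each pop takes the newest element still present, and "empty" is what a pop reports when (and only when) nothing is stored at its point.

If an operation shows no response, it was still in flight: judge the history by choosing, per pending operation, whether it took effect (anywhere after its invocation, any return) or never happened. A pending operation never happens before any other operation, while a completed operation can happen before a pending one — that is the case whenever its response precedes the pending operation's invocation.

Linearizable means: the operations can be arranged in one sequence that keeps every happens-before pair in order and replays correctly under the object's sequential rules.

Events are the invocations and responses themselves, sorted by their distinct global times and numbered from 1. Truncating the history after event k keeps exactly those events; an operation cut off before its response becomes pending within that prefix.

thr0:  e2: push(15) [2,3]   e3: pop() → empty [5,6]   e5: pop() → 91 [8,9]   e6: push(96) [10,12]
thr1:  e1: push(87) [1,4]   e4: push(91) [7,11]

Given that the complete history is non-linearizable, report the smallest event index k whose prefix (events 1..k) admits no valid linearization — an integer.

6

events 1..5 are linearizable; a witness order is e1, e2:
step 1: e1 push(87) — stack <87>
step 2: e2 push(15) — stack <87,15>
include event 6 — e3 responding at 6 — and every candidate order breaks
for example e1, e2, e3 fails at step 3: e3 pop() → empty is not legal there
for example e2, e1, e3 fails at step 3: e3 pop() → empty is not legal there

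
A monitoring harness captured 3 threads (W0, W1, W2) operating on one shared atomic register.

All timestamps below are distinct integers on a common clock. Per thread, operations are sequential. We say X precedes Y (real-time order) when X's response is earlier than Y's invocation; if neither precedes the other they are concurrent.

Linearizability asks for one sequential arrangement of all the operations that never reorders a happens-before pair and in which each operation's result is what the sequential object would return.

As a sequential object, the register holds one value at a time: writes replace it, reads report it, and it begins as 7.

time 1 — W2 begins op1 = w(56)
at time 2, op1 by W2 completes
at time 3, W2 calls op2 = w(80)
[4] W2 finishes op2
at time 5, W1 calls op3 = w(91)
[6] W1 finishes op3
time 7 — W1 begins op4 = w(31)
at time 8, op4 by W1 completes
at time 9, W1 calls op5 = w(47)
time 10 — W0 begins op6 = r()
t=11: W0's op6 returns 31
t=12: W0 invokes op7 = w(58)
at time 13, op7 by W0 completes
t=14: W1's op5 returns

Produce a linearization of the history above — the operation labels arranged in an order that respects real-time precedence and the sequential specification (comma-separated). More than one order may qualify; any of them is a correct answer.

op1, op2, op3, op4, op6, op5, op7

after step 1 (op1 w(56)): value 56
after step 2 (op2 w(80)): value 80
after step 3 (op3 w(91)): value 91
after step 4 (op4 w(31)): value 31
after step 5 (op6 r() → 31): value 31
after step 6 (op5 w(47)): value 47
after step 7 (op7 w(58)): value 58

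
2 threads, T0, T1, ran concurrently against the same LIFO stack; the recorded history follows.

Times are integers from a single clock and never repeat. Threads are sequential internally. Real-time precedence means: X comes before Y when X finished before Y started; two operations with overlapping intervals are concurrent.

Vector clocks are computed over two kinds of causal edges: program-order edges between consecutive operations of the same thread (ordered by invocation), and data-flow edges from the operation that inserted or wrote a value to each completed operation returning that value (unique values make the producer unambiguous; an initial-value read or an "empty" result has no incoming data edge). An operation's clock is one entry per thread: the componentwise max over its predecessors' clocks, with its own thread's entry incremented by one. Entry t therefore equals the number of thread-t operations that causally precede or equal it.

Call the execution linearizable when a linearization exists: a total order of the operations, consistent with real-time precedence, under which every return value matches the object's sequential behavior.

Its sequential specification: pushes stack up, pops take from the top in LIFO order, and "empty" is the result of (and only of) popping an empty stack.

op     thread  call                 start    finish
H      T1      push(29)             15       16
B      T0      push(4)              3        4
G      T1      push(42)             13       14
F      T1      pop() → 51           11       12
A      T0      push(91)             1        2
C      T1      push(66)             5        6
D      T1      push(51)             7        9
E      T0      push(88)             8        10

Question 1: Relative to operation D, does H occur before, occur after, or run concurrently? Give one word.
after

H spans [15,16], D spans [7,9]
resp(D)=9 < inv(H)=15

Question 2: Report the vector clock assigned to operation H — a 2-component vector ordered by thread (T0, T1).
(0, 5)

C (invocation 5): nothing precedes it; T1's component alone gives (0, 1)
A (invocation 1): nothing precedes it; T0's component alone gives (1, 0)
VC(D, invoked at 7): max of VC(C)=(0, 1), then +1 on thread T1 → (0, 2)
VC(B, invoked at 3): max of VC(A)=(1, 0), then +1 on thread T0 → (2, 0)
VC(F, invoked at 11): max of VC(D)=(0, 2), then +1 on thread T1 → (0, 3)
VC(E, invoked at 8): max of VC(B)=(2, 0), then +1 on thread T0 → (3, 0)
VC(G, invoked at 13): max of VC(F)=(0, 3), then +1 on thread T1 → (0, 4)
VC(H, invoked at 15): max of VC(G)=(0, 4), then +1 on thread T1 → (0, 5)
target: VC(H) = (0, 5)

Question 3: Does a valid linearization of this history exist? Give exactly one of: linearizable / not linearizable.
linearizable

one valid linearization: A, B, C, E, D, F, G, H
after step 1 (A push(91)): stack <91>
after step 2 (B push(4)): stack <91,4>
after step 3 (C push(66)): stack <91,4,66>
after step 4 (E push(88)): stack <91,4,66,88>
after step 5 (D push(51)): stack <91,4,66,88,51>
after step 6 (F pop() → 51): stack <91,4,66,88>
after step 7 (G push(42)): stack <91,4,66,88,42>
after step 8 (H push(29)): stack <91,4,66,88,42,29>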